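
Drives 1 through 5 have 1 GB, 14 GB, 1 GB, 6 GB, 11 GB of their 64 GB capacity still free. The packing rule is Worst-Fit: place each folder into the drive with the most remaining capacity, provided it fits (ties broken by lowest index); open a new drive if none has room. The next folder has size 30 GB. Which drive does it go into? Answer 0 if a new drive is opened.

0

No drive has ≥ 30 GB free, so a new drive is opened.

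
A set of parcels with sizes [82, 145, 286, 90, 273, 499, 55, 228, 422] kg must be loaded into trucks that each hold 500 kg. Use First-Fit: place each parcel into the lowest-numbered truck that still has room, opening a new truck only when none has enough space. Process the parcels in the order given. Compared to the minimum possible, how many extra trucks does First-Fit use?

1

First-Fit: [82,145,90,55] [286] [273] [499] [228] [422] → 6 trucks.
Total size 2080 kg; any packing needs at least ⌈2080/500⌉ = 5 trucks.
An optimal packing achieves that bound: [499] [422,55] [286,145] [273,90,82] [228] → 5 trucks.
Excess: 6 − 5 = 1.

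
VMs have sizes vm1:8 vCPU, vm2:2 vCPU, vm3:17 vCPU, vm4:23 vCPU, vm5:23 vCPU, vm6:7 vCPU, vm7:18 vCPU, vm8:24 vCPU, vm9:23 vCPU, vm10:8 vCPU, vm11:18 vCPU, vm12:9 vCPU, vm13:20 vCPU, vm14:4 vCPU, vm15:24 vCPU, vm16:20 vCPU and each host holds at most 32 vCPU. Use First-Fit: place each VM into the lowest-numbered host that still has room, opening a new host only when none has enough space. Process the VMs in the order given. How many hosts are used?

10

host 1: place vm1 (8 vCPU), 24 vCPU left
host 1: place vm2 (2 vCPU), 22 vCPU left
host 1: place vm3 (17 vCPU), 5 vCPU left
host 2: place vm4 (23 vCPU), 9 vCPU left
host 3: place vm5 (23 vCPU), 9 vCPU left
host 2: place vm6 (7 vCPU), 2 vCPU left
host 4: place vm7 (18 vCPU), 14 vCPU left
host 5: place vm8 (24 vCPU), 8 vCPU left
host 6: place vm9 (23 vCPU), 9 vCPU left
host 3: place vm10 (8 vCPU), 1 vCPU left
host 7: place vm11 (18 vCPU), 14 vCPU left
host 4: place vm12 (9 vCPU), 5 vCPU left
host 8: place vm13 (20 vCPU), 12 vCPU left
host 1: place vm14 (4 vCPU), 1 vCPU left
host 9: place vm15 (24 vCPU), 8 vCPU left
host 10: place vm16 (20 vCPU), 12 vCPU left
Final hosts: [8,2,17,4] [23,7] [23,8] [18,9] [24] [23] [18] [20] [24] [20].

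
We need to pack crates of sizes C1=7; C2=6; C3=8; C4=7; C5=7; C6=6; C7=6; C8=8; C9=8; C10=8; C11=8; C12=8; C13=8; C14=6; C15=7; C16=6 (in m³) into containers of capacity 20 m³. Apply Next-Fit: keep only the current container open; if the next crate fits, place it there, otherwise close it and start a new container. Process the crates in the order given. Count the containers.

7 containers

C1 (7 m³) → container 1 (remaining 13 m³)
C2 (6 m³) → container 1 (remaining 7 m³)
C3 (8 m³) → container 2 (remaining 12 m³)
C4 (7 m³) → container 2 (remaining 5 m³)
C5 (7 m³) → container 3 (remaining 13 m³)
C6 (6 m³) → container 3 (remaining 7 m³)
C7 (6 m³) → container 3 (remaining 1 m³)
C8 (8 m³) → container 4 (remaining 12 m³)
C9 (8 m³) → container 4 (remaining 4 m³)
C10 (8 m³) → container 5 (remaining 12 m³)
C11 (8 m³) → container 5 (remaining 4 m³)
C12 (8 m³) → container 6 (remaining 12 m³)
C13 (8 m³) → container 6 (remaining 4 m³)
C14 (6 m³) → container 7 (remaining 14 m³)
C15 (7 m³) → container 7 (remaining 7 m³)
C16 (6 m³) → container 7 (remaining 1 m³)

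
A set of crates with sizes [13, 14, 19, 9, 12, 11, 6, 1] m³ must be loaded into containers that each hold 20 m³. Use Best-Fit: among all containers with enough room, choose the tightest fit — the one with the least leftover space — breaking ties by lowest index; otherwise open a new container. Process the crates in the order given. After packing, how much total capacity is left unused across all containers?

15

Put 13 m³ in container 1; 7 m³ remain.
Put 14 m³ in container 2; 6 m³ remain.
Put 19 m³ in container 3; 1 m³ remain.
Put 9 m³ in container 4; 11 m³ remain.
Put 12 m³ in container 5; 8 m³ remain.
Put 11 m³ in container 4; 0 m³ remain.
Put 6 m³ in container 2; 0 m³ remain.
Put 1 m³ in container 3; 0 m³ remain.
5 containers × 20 m³ = 100 m³; used 85 m³; unused 15 m³.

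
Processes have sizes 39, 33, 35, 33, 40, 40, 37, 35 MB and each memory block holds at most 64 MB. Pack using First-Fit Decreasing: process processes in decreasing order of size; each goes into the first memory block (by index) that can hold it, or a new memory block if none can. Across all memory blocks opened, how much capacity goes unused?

Sorted descending: 40, 40, 39, 37, 35, 35, 33, 33.
memory block 1: place 40 MB, 24 MB left
memory block 2: place 40 MB, 24 MB left
memory block 3: place 39 MB, 25 MB left
memory block 4: place 37 MB, 27 MB left
memory block 5: place 35 MB, 29 MB left
memory block 6: place 35 MB, 29 MB left
memory block 7: place 33 MB, 31 MB left
memory block 8: place 33 MB, 31 MB left
8 memory blocks × 64 MB = 512 MB; used 292 MB; unused 220 MB.

220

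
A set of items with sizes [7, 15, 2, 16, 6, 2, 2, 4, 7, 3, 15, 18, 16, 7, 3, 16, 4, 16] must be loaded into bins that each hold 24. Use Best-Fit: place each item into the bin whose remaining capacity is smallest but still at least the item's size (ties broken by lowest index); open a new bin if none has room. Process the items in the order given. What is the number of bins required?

7 → bin 1 (remaining 17)
15 → bin 1 (remaining 2)
2 → bin 1 (remaining 0)
16 → bin 2 (remaining 8)
6 → bin 2 (remaining 2)
2 → bin 2 (remaining 0)
2 → bin 3 (remaining 22)
4 → bin 3 (remaining 18)
7 → bin 3 (remaining 11)
3 → bin 3 (remaining 8)
15 → bin 4 (remaining 9)
18 → bin 5 (remaining 6)
16 → bin 6 (remaining 8)
7 → bin 3 (remaining 1)
3 → bin 5 (remaining 3)
16 → bin 7 (remaining 8)
4 → bin 6 (remaining 4)
16 → bin 8 (remaining 8)
Final bins: [7,15,2] [16,6,2] [2,4,7,3,7] [15] [18,3] [16,4] [16] [16].

8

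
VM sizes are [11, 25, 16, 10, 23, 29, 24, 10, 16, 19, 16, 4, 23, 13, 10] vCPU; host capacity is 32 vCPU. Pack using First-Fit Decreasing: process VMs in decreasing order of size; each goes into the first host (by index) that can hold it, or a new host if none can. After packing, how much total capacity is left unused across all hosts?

39

Sorted descending: 29, 25, 24, 23, 23, 19, 16, 16, 16, 13, 11, 10, 10, 10, 4.
29 vCPU → host 1 (remaining 3 vCPU)
25 vCPU → host 2 (remaining 7 vCPU)
24 vCPU → host 3 (remaining 8 vCPU)
23 vCPU → host 4 (remaining 9 vCPU)
23 vCPU → host 5 (remaining 9 vCPU)
19 vCPU → host 6 (remaining 13 vCPU)
16 vCPU → host 7 (remaining 16 vCPU)
16 vCPU → host 7 (remaining 0 vCPU)
16 vCPU → host 8 (remaining 16 vCPU)
13 vCPU → host 6 (remaining 0 vCPU)
11 vCPU → host 8 (remaining 5 vCPU)
10 vCPU → host 9 (remaining 22 vCPU)
10 vCPU → host 9 (remaining 12 vCPU)
10 vCPU → host 9 (remaining 2 vCPU)
4 vCPU → host 2 (remaining 3 vCPU)
9 hosts × 32 vCPU = 288 vCPU; used 249 vCPU; unused 39 vCPU.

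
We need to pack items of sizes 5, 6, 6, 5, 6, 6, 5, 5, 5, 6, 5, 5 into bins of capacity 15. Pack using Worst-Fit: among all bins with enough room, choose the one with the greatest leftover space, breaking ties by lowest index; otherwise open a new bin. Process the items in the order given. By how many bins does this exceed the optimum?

Worst-Fit: [5,6] [6,5] [6,6] [5,5,5] [6,5] [5] → 6 bins.
Total size 65; any packing needs at least ⌈65/15⌉ = 5 bins.
An optimal packing achieves that bound: [6,6] [6,6] [6,5] [5,5,5] [5,5,5] → 5 bins.
Excess: 6 − 5 = 1.

1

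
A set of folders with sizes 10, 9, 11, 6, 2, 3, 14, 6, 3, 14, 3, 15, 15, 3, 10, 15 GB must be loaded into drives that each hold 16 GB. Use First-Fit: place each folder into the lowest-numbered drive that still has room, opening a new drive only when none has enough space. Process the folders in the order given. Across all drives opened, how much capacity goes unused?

10 GB → drive 1 (remaining 6 GB)
9 GB → drive 2 (remaining 7 GB)
11 GB → drive 3 (remaining 5 GB)
6 GB → drive 1 (remaining 0 GB)
2 GB → drive 2 (remaining 5 GB)
3 GB → drive 2 (remaining 2 GB)
14 GB → drive 4 (remaining 2 GB)
6 GB → drive 5 (remaining 10 GB)
3 GB → drive 3 (remaining 2 GB)
14 GB → drive 6 (remaining 2 GB)
3 GB → drive 5 (remaining 7 GB)
15 GB → drive 7 (remaining 1 GB)
15 GB → drive 8 (remaining 1 GB)
3 GB → drive 5 (remaining 4 GB)
10 GB → drive 9 (remaining 6 GB)
15 GB → drive 10 (remaining 1 GB)
10 drives × 16 GB = 160 GB; used 139 GB; unused 21 GB.

21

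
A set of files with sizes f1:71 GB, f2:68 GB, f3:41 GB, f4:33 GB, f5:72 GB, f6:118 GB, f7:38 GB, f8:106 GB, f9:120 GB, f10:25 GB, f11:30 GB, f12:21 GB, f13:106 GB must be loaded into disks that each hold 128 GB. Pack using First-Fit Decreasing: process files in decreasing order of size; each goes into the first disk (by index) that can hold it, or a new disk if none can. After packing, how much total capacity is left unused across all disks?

175

Sorted descending: 120, 118, 106, 106, 72, 71, 68, 41, 38, 33, 30, 25, 21.
disk 1: place 120 GB, 8 GB left
disk 2: place 118 GB, 10 GB left
disk 3: place 106 GB, 22 GB left
disk 4: place 106 GB, 22 GB left
disk 5: place 72 GB, 56 GB left
disk 6: place 71 GB, 57 GB left
disk 7: place 68 GB, 60 GB left
disk 5: place 41 GB, 15 GB left
disk 6: place 38 GB, 19 GB left
disk 7: place 33 GB, 27 GB left
disk 8: place 30 GB, 98 GB left
disk 7: place 25 GB, 2 GB left
disk 3: place 21 GB, 1 GB left
8 disks × 128 GB = 1024 GB; used 849 GB; unused 175 GB.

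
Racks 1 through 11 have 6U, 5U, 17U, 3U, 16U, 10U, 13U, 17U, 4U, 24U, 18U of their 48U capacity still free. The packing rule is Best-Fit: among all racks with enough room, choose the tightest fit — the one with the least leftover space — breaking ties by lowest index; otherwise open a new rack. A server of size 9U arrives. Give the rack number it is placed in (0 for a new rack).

6

Racks with room: rack 3 (17U), rack 5 (16U), rack 6 (10U), rack 7 (13U), rack 8 (17U), rack 10 (24U), rack 11 (18U).
Tightest fit is rack 6 with 10U free.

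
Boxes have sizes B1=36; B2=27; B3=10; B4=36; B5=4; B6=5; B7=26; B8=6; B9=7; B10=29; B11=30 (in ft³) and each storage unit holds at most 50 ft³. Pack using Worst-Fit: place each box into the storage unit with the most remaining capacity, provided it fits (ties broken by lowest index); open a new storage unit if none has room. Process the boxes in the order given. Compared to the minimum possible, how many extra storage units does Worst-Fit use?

Worst-Fit: [36,4] [27,10] [36,5] [26,6,7] [29] [30] → 6 storage units.
6 boxes exceed 25 ft³ (half the capacity), and no two of those can share a storage unit, so at least 6 storage units are needed.
So 6 is already optimal.

0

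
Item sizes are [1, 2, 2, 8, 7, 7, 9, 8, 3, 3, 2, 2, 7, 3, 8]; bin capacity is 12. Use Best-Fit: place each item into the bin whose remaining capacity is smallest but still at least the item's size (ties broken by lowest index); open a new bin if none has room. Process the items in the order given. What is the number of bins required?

7

Put 1 in bin 1; 11 remain.
Put 2 in bin 1; 9 remain.
Put 2 in bin 1; 7 remain.
Put 8 in bin 2; 4 remain.
Put 7 in bin 1; 0 remain.
Put 7 in bin 3; 5 remain.
Put 9 in bin 4; 3 remain.
Put 8 in bin 5; 4 remain.
Put 3 in bin 4; 0 remain.
Put 3 in bin 2; 1 remain.
Put 2 in bin 5; 2 remain.
Put 2 in bin 5; 0 remain.
Put 7 in bin 6; 5 remain.
Put 3 in bin 3; 2 remain.
Put 8 in bin 7; 4 remain.
Final bins: [1,2,2,7] [8,3] [7,3] [9,3] [8,2,2] [7] [8].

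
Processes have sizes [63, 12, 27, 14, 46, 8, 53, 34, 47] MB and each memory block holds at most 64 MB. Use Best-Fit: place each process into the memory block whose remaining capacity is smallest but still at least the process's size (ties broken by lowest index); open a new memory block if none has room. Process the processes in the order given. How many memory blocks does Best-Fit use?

Put 63 MB in memory block 1; 1 MB remain.
Put 12 MB in memory block 2; 52 MB remain.
Put 27 MB in memory block 2; 25 MB remain.
Put 14 MB in memory block 2; 11 MB remain.
Put 46 MB in memory block 3; 18 MB remain.
Put 8 MB in memory block 2; 3 MB remain.
Put 53 MB in memory block 4; 11 MB remain.
Put 34 MB in memory block 5; 30 MB remain.
Put 47 MB in memory block 6; 17 MB remain.

6 memory blocks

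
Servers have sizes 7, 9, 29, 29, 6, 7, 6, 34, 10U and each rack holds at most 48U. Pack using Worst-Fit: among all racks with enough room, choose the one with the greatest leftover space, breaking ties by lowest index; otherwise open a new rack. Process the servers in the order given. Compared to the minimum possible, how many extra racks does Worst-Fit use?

Worst-Fit: [7,9,29] [29,6,7,6] [34,10] → 3 racks.
Total size 137U; any packing needs at least ⌈137/48⌉ = 3 racks.
So 3 is already optimal.

0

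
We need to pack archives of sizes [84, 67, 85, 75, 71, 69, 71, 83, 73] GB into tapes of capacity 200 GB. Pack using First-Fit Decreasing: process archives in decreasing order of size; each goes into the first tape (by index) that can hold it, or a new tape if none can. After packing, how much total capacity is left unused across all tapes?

322

Sorted descending: 85, 84, 83, 75, 73, 71, 71, 69, 67.
tape 1: place 85 GB, 115 GB left
tape 1: place 84 GB, 31 GB left
tape 2: place 83 GB, 117 GB left
tape 2: place 75 GB, 42 GB left
tape 3: place 73 GB, 127 GB left
tape 3: place 71 GB, 56 GB left
tape 4: place 71 GB, 129 GB left
tape 4: place 69 GB, 60 GB left
tape 5: place 67 GB, 133 GB left
5 tapes × 200 GB = 1000 GB; used 678 GB; unused 322 GB.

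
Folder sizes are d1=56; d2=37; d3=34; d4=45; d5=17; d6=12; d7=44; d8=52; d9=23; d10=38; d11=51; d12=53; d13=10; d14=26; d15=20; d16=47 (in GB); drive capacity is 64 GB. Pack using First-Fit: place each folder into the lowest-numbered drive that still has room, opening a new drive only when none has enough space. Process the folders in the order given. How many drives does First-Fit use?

drive 1: place d1 (56 GB), 8 GB left
drive 2: place d2 (37 GB), 27 GB left
drive 3: place d3 (34 GB), 30 GB left
drive 4: place d4 (45 GB), 19 GB left
drive 2: place d5 (17 GB), 10 GB left
drive 3: place d6 (12 GB), 18 GB left
drive 5: place d7 (44 GB), 20 GB left
drive 6: place d8 (52 GB), 12 GB left
drive 7: place d9 (23 GB), 41 GB left
drive 7: place d10 (38 GB), 3 GB left
drive 8: place d11 (51 GB), 13 GB left
drive 9: place d12 (53 GB), 11 GB left
drive 2: place d13 (10 GB), 0 GB left
drive 10: place d14 (26 GB), 38 GB left
drive 5: place d15 (20 GB), 0 GB left
drive 11: place d16 (47 GB), 17 GB left
Final drives: [56] [37,17,10] [34,12] [45] [44,20] [52] [23,38] [51] [53] [26] [47].

11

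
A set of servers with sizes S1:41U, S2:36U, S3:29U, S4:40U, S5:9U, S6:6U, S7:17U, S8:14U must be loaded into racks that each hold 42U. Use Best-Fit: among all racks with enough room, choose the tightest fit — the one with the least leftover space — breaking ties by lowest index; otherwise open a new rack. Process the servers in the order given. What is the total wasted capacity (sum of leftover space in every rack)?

18

S1 (41U) → rack 1 (remaining 1U)
S2 (36U) → rack 2 (remaining 6U)
S3 (29U) → rack 3 (remaining 13U)
S4 (40U) → rack 4 (remaining 2U)
S5 (9U) → rack 3 (remaining 4U)
S6 (6U) → rack 2 (remaining 0U)
S7 (17U) → rack 5 (remaining 25U)
S8 (14U) → rack 5 (remaining 11U)
5 racks × 42U = 210U; used 192U; unused 18U.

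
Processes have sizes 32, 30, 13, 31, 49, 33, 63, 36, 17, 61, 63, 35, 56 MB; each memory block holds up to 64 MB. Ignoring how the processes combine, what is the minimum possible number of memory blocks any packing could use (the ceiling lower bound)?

9 memory blocks

Total size = 32 + 30 + 13 + 31 + 49 + 33 + 63 + 36 + 17 + 61 + 63 + 35 + 56 = 519 MB.
⌈519 / 64⌉ = 9.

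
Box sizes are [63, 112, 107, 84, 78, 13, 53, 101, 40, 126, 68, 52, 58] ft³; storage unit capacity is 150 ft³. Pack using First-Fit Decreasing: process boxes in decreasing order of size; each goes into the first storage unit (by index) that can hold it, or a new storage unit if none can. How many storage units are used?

Sorted descending: 126, 112, 107, 101, 84, 78, 68, 63, 58, 53, 52, 40, 13.
Put 126 ft³ in storage unit 1; 24 ft³ remain.
Put 112 ft³ in storage unit 2; 38 ft³ remain.
Put 107 ft³ in storage unit 3; 43 ft³ remain.
Put 101 ft³ in storage unit 4; 49 ft³ remain.
Put 84 ft³ in storage unit 5; 66 ft³ remain.
Put 78 ft³ in storage unit 6; 72 ft³ remain.
Put 68 ft³ in storage unit 6; 4 ft³ remain.
Put 63 ft³ in storage unit 5; 3 ft³ remain.
Put 58 ft³ in storage unit 7; 92 ft³ remain.
Put 53 ft³ in storage unit 7; 39 ft³ remain.
Put 52 ft³ in storage unit 8; 98 ft³ remain.
Put 40 ft³ in storage unit 3; 3 ft³ remain.
Put 13 ft³ in storage unit 1; 11 ft³ remain.
Final storage units: [126,13] [112] [107,40] [101] [84,63] [78,68] [58,53] [52].

8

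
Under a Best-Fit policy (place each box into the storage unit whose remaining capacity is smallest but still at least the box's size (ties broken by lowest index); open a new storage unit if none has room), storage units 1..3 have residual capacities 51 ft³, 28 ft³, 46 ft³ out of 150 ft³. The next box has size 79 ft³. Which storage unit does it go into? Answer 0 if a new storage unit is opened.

0

No storage unit has ≥ 79 ft³ free, so a new storage unit is opened.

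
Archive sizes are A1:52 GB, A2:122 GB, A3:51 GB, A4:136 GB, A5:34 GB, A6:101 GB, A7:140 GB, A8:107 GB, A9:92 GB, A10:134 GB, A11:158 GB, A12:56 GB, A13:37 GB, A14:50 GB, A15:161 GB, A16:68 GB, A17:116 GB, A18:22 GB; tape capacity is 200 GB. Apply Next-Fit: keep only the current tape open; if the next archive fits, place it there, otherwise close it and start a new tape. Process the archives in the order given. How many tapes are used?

tape 1: place A1 (52 GB), 148 GB left
tape 1: place A2 (122 GB), 26 GB left
tape 2: place A3 (51 GB), 149 GB left
tape 2: place A4 (136 GB), 13 GB left
tape 3: place A5 (34 GB), 166 GB left
tape 3: place A6 (101 GB), 65 GB left
tape 4: place A7 (140 GB), 60 GB left
tape 5: place A8 (107 GB), 93 GB left
tape 5: place A9 (92 GB), 1 GB left
tape 6: place A10 (134 GB), 66 GB left
tape 7: place A11 (158 GB), 42 GB left
tape 8: place A12 (56 GB), 144 GB left
tape 8: place A13 (37 GB), 107 GB left
tape 8: place A14 (50 GB), 57 GB left
tape 9: place A15 (161 GB), 39 GB left
tape 10: place A16 (68 GB), 132 GB left
tape 10: place A17 (116 GB), 16 GB left
tape 11: place A18 (22 GB), 178 GB left
Final tapes: [52,122] [51,136] [34,101] [140] [107,92] [134] [158] [56,37,50] [161] [68,116] [22].

11 tapes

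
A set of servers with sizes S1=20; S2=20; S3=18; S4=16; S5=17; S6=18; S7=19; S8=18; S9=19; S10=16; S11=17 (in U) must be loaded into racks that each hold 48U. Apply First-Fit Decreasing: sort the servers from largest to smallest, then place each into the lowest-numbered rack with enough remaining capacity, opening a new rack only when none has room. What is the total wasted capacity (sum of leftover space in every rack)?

90

Sorted descending: 20, 20, 19, 19, 18, 18, 18, 17, 17, 16, 16.
rack 1: place 20U, 28U left
rack 1: place 20U, 8U left
rack 2: place 19U, 29U left
rack 2: place 19U, 10U left
rack 3: place 18U, 30U left
rack 3: place 18U, 12U left
rack 4: place 18U, 30U left
rack 4: place 17U, 13U left
rack 5: place 17U, 31U left
rack 5: place 16U, 15U left
rack 6: place 16U, 32U left
6 racks × 48U = 288U; used 198U; unused 90U.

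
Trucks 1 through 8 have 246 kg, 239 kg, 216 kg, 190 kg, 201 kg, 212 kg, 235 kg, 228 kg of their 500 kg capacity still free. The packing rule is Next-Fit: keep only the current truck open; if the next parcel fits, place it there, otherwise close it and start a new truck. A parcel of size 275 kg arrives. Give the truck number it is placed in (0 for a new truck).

0

Next-Fit only looks at truck 8, which has 228 kg free.
275 kg does not fit, so a new truck is opened.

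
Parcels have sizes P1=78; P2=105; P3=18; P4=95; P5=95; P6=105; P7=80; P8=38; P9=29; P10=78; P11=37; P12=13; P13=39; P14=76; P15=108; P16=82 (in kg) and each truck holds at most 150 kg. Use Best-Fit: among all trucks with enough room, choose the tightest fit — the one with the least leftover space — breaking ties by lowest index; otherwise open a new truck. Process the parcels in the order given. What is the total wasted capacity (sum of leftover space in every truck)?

Put P1 (78 kg) in truck 1; 72 kg remain.
Put P2 (105 kg) in truck 2; 45 kg remain.
Put P3 (18 kg) in truck 2; 27 kg remain.
Put P4 (95 kg) in truck 3; 55 kg remain.
Put P5 (95 kg) in truck 4; 55 kg remain.
Put P6 (105 kg) in truck 5; 45 kg remain.
Put P7 (80 kg) in truck 6; 70 kg remain.
Put P8 (38 kg) in truck 5; 7 kg remain.
Put P9 (29 kg) in truck 3; 26 kg remain.
Put P10 (78 kg) in truck 7; 72 kg remain.
Put P11 (37 kg) in truck 4; 18 kg remain.
Put P12 (13 kg) in truck 4; 5 kg remain.
Put P13 (39 kg) in truck 6; 31 kg remain.
Put P14 (76 kg) in truck 8; 74 kg remain.
Put P15 (108 kg) in truck 9; 42 kg remain.
Put P16 (82 kg) in truck 10; 68 kg remain.
10 trucks × 150 kg = 1500 kg; used 1076 kg; unused 424 kg.

424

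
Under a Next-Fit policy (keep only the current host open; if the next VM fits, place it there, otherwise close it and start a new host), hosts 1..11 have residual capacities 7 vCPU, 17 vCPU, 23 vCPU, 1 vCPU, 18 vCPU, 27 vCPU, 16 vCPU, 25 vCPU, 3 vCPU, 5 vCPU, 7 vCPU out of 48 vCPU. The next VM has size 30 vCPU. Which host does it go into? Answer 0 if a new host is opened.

Next-Fit only looks at host 11, which has 7 vCPU free.
30 vCPU does not fit, so a new host is opened.

0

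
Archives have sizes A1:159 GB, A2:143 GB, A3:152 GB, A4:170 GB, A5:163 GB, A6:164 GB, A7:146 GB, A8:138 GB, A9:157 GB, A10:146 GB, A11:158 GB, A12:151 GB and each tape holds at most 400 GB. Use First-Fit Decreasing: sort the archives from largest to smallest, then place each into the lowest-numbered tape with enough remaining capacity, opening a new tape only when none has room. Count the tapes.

6

Sorted descending: 170, 164, 163, 159, 158, 157, 152, 151, 146, 146, 143, 138.
170 GB → tape 1 (remaining 230 GB)
164 GB → tape 1 (remaining 66 GB)
163 GB → tape 2 (remaining 237 GB)
159 GB → tape 2 (remaining 78 GB)
158 GB → tape 3 (remaining 242 GB)
157 GB → tape 3 (remaining 85 GB)
152 GB → tape 4 (remaining 248 GB)
151 GB → tape 4 (remaining 97 GB)
146 GB → tape 5 (remaining 254 GB)
146 GB → tape 5 (remaining 108 GB)
143 GB → tape 6 (remaining 257 GB)
138 GB → tape 6 (remaining 119 GB)
Final tapes: [170,164] [163,159] [158,157] [152,151] [146,146] [143,138].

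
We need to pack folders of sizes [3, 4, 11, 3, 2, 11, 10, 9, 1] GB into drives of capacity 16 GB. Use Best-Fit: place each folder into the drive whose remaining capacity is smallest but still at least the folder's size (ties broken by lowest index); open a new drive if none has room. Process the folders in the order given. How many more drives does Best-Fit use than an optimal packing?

Best-Fit: [3,4,9] [11,3,2] [11,1] [10] → 4 drives.
Total size 54 GB; any packing needs at least ⌈54/16⌉ = 4 drives.
So 4 is already optimal.

0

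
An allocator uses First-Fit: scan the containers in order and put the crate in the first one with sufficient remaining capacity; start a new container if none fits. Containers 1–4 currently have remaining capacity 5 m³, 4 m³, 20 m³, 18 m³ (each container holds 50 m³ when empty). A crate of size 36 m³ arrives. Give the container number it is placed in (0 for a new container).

0

No container has ≥ 36 m³ free, so a new container is opened.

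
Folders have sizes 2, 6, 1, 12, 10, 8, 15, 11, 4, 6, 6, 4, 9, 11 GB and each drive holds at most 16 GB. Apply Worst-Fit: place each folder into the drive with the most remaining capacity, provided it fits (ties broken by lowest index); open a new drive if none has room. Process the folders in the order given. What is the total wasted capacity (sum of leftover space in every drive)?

23

2 GB → drive 1 (remaining 14 GB)
6 GB → drive 1 (remaining 8 GB)
1 GB → drive 1 (remaining 7 GB)
12 GB → drive 2 (remaining 4 GB)
10 GB → drive 3 (remaining 6 GB)
8 GB → drive 4 (remaining 8 GB)
15 GB → drive 5 (remaining 1 GB)
11 GB → drive 6 (remaining 5 GB)
4 GB → drive 4 (remaining 4 GB)
6 GB → drive 1 (remaining 1 GB)
6 GB → drive 3 (remaining 0 GB)
4 GB → drive 6 (remaining 1 GB)
9 GB → drive 7 (remaining 7 GB)
11 GB → drive 8 (remaining 5 GB)
8 drives × 16 GB = 128 GB; used 105 GB; unused 23 GB.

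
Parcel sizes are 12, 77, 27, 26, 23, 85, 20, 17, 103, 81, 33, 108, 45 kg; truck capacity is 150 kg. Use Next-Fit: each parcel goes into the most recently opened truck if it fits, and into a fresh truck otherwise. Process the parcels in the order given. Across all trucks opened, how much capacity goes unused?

truck 1: place 12 kg, 138 kg left
truck 1: place 77 kg, 61 kg left
truck 1: place 27 kg, 34 kg left
truck 1: place 26 kg, 8 kg left
truck 2: place 23 kg, 127 kg left
truck 2: place 85 kg, 42 kg left
truck 2: place 20 kg, 22 kg left
truck 2: place 17 kg, 5 kg left
truck 3: place 103 kg, 47 kg left
truck 4: place 81 kg, 69 kg left
truck 4: place 33 kg, 36 kg left
truck 5: place 108 kg, 42 kg left
truck 6: place 45 kg, 105 kg left
6 trucks × 150 kg = 900 kg; used 657 kg; unused 243 kg.

243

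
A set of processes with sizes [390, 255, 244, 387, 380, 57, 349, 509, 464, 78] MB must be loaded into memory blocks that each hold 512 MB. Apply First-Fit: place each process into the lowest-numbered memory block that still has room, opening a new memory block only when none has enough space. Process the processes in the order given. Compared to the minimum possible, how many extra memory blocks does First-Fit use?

First-Fit: [390,57] [255,244] [387,78] [380] [349] [509] [464] → 7 memory blocks.
Total size 3113 MB; any packing needs at least ⌈3113/512⌉ = 7 memory blocks.
So 7 is already optimal.

0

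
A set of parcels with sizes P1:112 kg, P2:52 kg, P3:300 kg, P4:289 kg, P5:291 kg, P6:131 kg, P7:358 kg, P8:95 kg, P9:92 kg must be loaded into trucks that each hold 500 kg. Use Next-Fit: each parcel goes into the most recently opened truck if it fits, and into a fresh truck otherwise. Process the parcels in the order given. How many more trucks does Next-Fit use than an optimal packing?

Next-Fit: [112,52,300] [289] [291,131] [358,95] [92] → 5 trucks.
Total size 1720 kg; any packing needs at least ⌈1720/500⌉ = 4 trucks.
An optimal packing achieves that bound: [358,131] [300,112,52] [291,95,92] [289] → 4 trucks.
Excess: 5 − 4 = 1.

1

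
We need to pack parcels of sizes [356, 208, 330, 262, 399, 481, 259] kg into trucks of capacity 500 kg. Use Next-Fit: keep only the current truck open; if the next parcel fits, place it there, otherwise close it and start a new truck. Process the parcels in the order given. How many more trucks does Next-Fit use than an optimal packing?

1

Next-Fit: [356] [208] [330] [262] [399] [481] [259] → 7 trucks.
6 parcels exceed 250 kg (half the capacity), and no two of those can share a truck, so at least 6 trucks are needed.
An optimal packing achieves that bound: [481] [399] [356] [330] [262,208] [259] → 6 trucks.
Excess: 7 − 6 = 1.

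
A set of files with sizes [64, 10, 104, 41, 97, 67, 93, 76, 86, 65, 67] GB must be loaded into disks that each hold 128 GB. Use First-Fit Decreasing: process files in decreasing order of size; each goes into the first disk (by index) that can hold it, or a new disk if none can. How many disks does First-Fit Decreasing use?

Sorted descending: 104, 97, 93, 86, 76, 67, 67, 65, 64, 41, 10.
104 GB → disk 1 (remaining 24 GB)
97 GB → disk 2 (remaining 31 GB)
93 GB → disk 3 (remaining 35 GB)
86 GB → disk 4 (remaining 42 GB)
76 GB → disk 5 (remaining 52 GB)
67 GB → disk 6 (remaining 61 GB)
67 GB → disk 7 (remaining 61 GB)
65 GB → disk 8 (remaining 63 GB)
64 GB → disk 9 (remaining 64 GB)
41 GB → disk 4 (remaining 1 GB)
10 GB → disk 1 (remaining 14 GB)

9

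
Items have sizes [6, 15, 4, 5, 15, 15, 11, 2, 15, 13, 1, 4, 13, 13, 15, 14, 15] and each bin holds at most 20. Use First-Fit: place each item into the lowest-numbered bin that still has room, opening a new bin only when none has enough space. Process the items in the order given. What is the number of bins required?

Put 6 in bin 1; 14 remain.
Put 15 in bin 2; 5 remain.
Put 4 in bin 1; 10 remain.
Put 5 in bin 1; 5 remain.
Put 15 in bin 3; 5 remain.
Put 15 in bin 4; 5 remain.
Put 11 in bin 5; 9 remain.
Put 2 in bin 1; 3 remain.
Put 15 in bin 6; 5 remain.
Put 13 in bin 7; 7 remain.
Put 1 in bin 1; 2 remain.
Put 4 in bin 2; 1 remain.
Put 13 in bin 8; 7 remain.
Put 13 in bin 9; 7 remain.
Put 15 in bin 10; 5 remain.
Put 14 in bin 11; 6 remain.
Put 15 in bin 12; 5 remain.

12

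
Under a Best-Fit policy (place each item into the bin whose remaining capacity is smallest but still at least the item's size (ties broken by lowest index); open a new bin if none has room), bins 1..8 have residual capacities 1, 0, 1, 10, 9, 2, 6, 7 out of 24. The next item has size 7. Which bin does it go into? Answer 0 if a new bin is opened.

Bins with room: bin 4 (10), bin 5 (9), bin 8 (7).
Tightest fit is bin 8 with 7 free.

8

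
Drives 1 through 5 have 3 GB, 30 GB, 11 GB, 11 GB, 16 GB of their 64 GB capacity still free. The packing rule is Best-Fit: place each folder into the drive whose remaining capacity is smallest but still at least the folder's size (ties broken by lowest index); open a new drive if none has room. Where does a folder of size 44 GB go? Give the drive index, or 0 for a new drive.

No drive has ≥ 44 GB free, so a new drive is opened.

0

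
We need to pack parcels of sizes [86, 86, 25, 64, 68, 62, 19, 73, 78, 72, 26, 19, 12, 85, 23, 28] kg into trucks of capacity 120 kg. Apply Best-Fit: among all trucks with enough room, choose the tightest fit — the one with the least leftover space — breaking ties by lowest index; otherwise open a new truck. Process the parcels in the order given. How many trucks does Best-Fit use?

9

Put 86 kg in truck 1; 34 kg remain.
Put 86 kg in truck 2; 34 kg remain.
Put 25 kg in truck 1; 9 kg remain.
Put 64 kg in truck 3; 56 kg remain.
Put 68 kg in truck 4; 52 kg remain.
Put 62 kg in truck 5; 58 kg remain.
Put 19 kg in truck 2; 15 kg remain.
Put 73 kg in truck 6; 47 kg remain.
Put 78 kg in truck 7; 42 kg remain.
Put 72 kg in truck 8; 48 kg remain.
Put 26 kg in truck 7; 16 kg remain.
Put 19 kg in truck 6; 28 kg remain.
Put 12 kg in truck 2; 3 kg remain.
Put 85 kg in truck 9; 35 kg remain.
Put 23 kg in truck 6; 5 kg remain.
Put 28 kg in truck 9; 7 kg remain.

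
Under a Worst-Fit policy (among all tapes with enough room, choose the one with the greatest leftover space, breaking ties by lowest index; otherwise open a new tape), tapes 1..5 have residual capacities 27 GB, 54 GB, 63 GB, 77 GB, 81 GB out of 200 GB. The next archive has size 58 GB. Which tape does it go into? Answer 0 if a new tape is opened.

5

Tapes with room: tape 3 (63 GB), tape 4 (77 GB), tape 5 (81 GB).
Most room is tape 5 with 81 GB free.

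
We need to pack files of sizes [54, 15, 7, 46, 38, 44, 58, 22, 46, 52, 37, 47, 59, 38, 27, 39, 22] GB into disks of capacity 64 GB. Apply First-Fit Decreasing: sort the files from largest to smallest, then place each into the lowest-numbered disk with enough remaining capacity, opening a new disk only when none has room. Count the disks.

12 disks

Sorted descending: 59, 58, 54, 52, 47, 46, 46, 44, 39, 38, 38, 37, 27, 22, 22, 15, 7.
Put 59 GB in disk 1; 5 GB remain.
Put 58 GB in disk 2; 6 GB remain.
Put 54 GB in disk 3; 10 GB remain.
Put 52 GB in disk 4; 12 GB remain.
Put 47 GB in disk 5; 17 GB remain.
Put 46 GB in disk 6; 18 GB remain.
Put 46 GB in disk 7; 18 GB remain.
Put 44 GB in disk 8; 20 GB remain.
Put 39 GB in disk 9; 25 GB remain.
Put 38 GB in disk 10; 26 GB remain.
Put 38 GB in disk 11; 26 GB remain.
Put 37 GB in disk 12; 27 GB remain.
Put 27 GB in disk 12; 0 GB remain.
Put 22 GB in disk 9; 3 GB remain.
Put 22 GB in disk 10; 4 GB remain.
Put 15 GB in disk 5; 2 GB remain.
Put 7 GB in disk 3; 3 GB remain.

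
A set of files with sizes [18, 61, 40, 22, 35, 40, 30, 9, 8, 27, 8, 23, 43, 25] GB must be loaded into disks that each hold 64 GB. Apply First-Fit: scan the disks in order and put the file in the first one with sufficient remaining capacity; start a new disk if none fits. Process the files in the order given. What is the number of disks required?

7

disk 1: place 18 GB, 46 GB left
disk 2: place 61 GB, 3 GB left
disk 1: place 40 GB, 6 GB left
disk 3: place 22 GB, 42 GB left
disk 3: place 35 GB, 7 GB left
disk 4: place 40 GB, 24 GB left
disk 5: place 30 GB, 34 GB left
disk 4: place 9 GB, 15 GB left
disk 4: place 8 GB, 7 GB left
disk 5: place 27 GB, 7 GB left
disk 6: place 8 GB, 56 GB left
disk 6: place 23 GB, 33 GB left
disk 7: place 43 GB, 21 GB left
disk 6: place 25 GB, 8 GB left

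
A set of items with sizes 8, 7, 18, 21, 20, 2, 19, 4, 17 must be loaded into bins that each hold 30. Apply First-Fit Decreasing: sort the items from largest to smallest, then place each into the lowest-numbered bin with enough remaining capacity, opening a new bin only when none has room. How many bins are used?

5

Sorted descending: 21, 20, 19, 18, 17, 8, 7, 4, 2.
bin 1: place 21, 9 left
bin 2: place 20, 10 left
bin 3: place 19, 11 left
bin 4: place 18, 12 left
bin 5: place 17, 13 left
bin 1: place 8, 1 left
bin 2: place 7, 3 left
bin 3: place 4, 7 left
bin 2: place 2, 1 left
Final bins: [21,8] [20,7,2] [19,4] [18] [17].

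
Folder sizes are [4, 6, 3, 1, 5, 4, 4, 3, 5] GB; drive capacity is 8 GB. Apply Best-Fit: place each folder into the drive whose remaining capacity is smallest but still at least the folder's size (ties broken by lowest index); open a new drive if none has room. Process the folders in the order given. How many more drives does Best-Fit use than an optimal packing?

Best-Fit: [4,3,1] [6] [5,3] [4,4] [5] → 5 drives.
Total size 35 GB; any packing needs at least ⌈35/8⌉ = 5 drives.
So 5 is already optimal.

0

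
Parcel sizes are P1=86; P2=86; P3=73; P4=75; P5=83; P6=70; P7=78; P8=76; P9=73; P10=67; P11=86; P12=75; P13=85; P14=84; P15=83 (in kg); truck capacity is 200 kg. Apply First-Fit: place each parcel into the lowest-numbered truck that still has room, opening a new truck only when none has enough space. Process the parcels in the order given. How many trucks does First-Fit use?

Put P1 (86 kg) in truck 1; 114 kg remain.
Put P2 (86 kg) in truck 1; 28 kg remain.
Put P3 (73 kg) in truck 2; 127 kg remain.
Put P4 (75 kg) in truck 2; 52 kg remain.
Put P5 (83 kg) in truck 3; 117 kg remain.
Put P6 (70 kg) in truck 3; 47 kg remain.
Put P7 (78 kg) in truck 4; 122 kg remain.
Put P8 (76 kg) in truck 4; 46 kg remain.
Put P9 (73 kg) in truck 5; 127 kg remain.
Put P10 (67 kg) in truck 5; 60 kg remain.
Put P11 (86 kg) in truck 6; 114 kg remain.
Put P12 (75 kg) in truck 6; 39 kg remain.
Put P13 (85 kg) in truck 7; 115 kg remain.
Put P14 (84 kg) in truck 7; 31 kg remain.
Put P15 (83 kg) in truck 8; 117 kg remain.
Final trucks: [86,86] [73,75] [83,70] [78,76] [73,67] [86,75] [85,84] [83].

8 trucks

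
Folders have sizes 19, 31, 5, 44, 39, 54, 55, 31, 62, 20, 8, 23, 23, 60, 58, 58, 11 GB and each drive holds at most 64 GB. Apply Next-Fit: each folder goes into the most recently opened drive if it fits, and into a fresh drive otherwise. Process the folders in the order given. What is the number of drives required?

13

19 GB → drive 1 (remaining 45 GB)
31 GB → drive 1 (remaining 14 GB)
5 GB → drive 1 (remaining 9 GB)
44 GB → drive 2 (remaining 20 GB)
39 GB → drive 3 (remaining 25 GB)
54 GB → drive 4 (remaining 10 GB)
55 GB → drive 5 (remaining 9 GB)
31 GB → drive 6 (remaining 33 GB)
62 GB → drive 7 (remaining 2 GB)
20 GB → drive 8 (remaining 44 GB)
8 GB → drive 8 (remaining 36 GB)
23 GB → drive 8 (remaining 13 GB)
23 GB → drive 9 (remaining 41 GB)
60 GB → drive 10 (remaining 4 GB)
58 GB → drive 11 (remaining 6 GB)
58 GB → drive 12 (remaining 6 GB)
11 GB → drive 13 (remaining 53 GB)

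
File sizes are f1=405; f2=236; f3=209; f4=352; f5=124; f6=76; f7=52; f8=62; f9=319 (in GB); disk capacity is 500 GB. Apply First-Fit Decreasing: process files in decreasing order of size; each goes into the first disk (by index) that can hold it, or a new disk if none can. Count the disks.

Sorted descending: 405, 352, 319, 236, 209, 124, 76, 62, 52.
405 GB → disk 1 (remaining 95 GB)
352 GB → disk 2 (remaining 148 GB)
319 GB → disk 3 (remaining 181 GB)
236 GB → disk 4 (remaining 264 GB)
209 GB → disk 4 (remaining 55 GB)
124 GB → disk 2 (remaining 24 GB)
76 GB → disk 1 (remaining 19 GB)
62 GB → disk 3 (remaining 119 GB)
52 GB → disk 3 (remaining 67 GB)

4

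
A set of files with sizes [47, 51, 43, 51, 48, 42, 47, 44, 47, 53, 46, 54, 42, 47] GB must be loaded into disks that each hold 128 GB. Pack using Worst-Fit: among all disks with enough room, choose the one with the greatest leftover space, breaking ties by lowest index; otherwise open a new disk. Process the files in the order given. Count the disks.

7

Put 47 GB in disk 1; 81 GB remain.
Put 51 GB in disk 1; 30 GB remain.
Put 43 GB in disk 2; 85 GB remain.
Put 51 GB in disk 2; 34 GB remain.
Put 48 GB in disk 3; 80 GB remain.
Put 42 GB in disk 3; 38 GB remain.
Put 47 GB in disk 4; 81 GB remain.
Put 44 GB in disk 4; 37 GB remain.
Put 47 GB in disk 5; 81 GB remain.
Put 53 GB in disk 5; 28 GB remain.
Put 46 GB in disk 6; 82 GB remain.
Put 54 GB in disk 6; 28 GB remain.
Put 42 GB in disk 7; 86 GB remain.
Put 47 GB in disk 7; 39 GB remain.
Final disks: [47,51] [43,51] [48,42] [47,44] [47,53] [46,54] [42,47].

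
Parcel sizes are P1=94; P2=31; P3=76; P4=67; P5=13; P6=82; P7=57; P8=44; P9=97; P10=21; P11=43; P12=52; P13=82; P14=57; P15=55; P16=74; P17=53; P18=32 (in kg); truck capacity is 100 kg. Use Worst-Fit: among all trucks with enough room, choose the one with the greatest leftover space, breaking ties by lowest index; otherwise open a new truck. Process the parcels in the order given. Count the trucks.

Put P1 (94 kg) in truck 1; 6 kg remain.
Put P2 (31 kg) in truck 2; 69 kg remain.
Put P3 (76 kg) in truck 3; 24 kg remain.
Put P4 (67 kg) in truck 2; 2 kg remain.
Put P5 (13 kg) in truck 3; 11 kg remain.
Put P6 (82 kg) in truck 4; 18 kg remain.
Put P7 (57 kg) in truck 5; 43 kg remain.
Put P8 (44 kg) in truck 6; 56 kg remain.
Put P9 (97 kg) in truck 7; 3 kg remain.
Put P10 (21 kg) in truck 6; 35 kg remain.
Put P11 (43 kg) in truck 5; 0 kg remain.
Put P12 (52 kg) in truck 8; 48 kg remain.
Put P13 (82 kg) in truck 9; 18 kg remain.
Put P14 (57 kg) in truck 10; 43 kg remain.
Put P15 (55 kg) in truck 11; 45 kg remain.
Put P16 (74 kg) in truck 12; 26 kg remain.
Put P17 (53 kg) in truck 13; 47 kg remain.
Put P18 (32 kg) in truck 8; 16 kg remain.

13 trucks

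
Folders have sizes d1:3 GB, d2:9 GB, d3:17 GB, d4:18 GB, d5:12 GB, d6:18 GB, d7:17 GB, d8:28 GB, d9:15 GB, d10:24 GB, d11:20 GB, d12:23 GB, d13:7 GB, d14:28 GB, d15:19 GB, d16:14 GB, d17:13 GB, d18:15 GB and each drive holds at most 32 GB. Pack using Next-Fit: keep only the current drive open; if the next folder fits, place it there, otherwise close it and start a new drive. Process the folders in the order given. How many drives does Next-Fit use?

13

d1 (3 GB) → drive 1 (remaining 29 GB)
d2 (9 GB) → drive 1 (remaining 20 GB)
d3 (17 GB) → drive 1 (remaining 3 GB)
d4 (18 GB) → drive 2 (remaining 14 GB)
d5 (12 GB) → drive 2 (remaining 2 GB)
d6 (18 GB) → drive 3 (remaining 14 GB)
d7 (17 GB) → drive 4 (remaining 15 GB)
d8 (28 GB) → drive 5 (remaining 4 GB)
d9 (15 GB) → drive 6 (remaining 17 GB)
d10 (24 GB) → drive 7 (remaining 8 GB)
d11 (20 GB) → drive 8 (remaining 12 GB)
d12 (23 GB) → drive 9 (remaining 9 GB)
d13 (7 GB) → drive 9 (remaining 2 GB)
d14 (28 GB) → drive 10 (remaining 4 GB)
d15 (19 GB) → drive 11 (remaining 13 GB)
d16 (14 GB) → drive 12 (remaining 18 GB)
d17 (13 GB) → drive 12 (remaining 5 GB)
d18 (15 GB) → drive 13 (remaining 17 GB)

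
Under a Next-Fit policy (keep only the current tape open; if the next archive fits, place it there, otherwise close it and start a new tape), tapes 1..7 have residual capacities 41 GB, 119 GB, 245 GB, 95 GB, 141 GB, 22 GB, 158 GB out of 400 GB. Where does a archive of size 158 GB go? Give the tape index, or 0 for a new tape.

Next-Fit only looks at tape 7, which has 158 GB free.
158 GB fits there.

7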